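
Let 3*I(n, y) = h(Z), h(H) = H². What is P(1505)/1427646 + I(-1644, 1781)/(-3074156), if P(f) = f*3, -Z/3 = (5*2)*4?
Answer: 585592795/365733876398 ≈ 0.0016011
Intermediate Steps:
Z = -120 (Z = -3*5*2*4 = -30*4 = -3*40 = -120)
I(n, y) = 4800 (I(n, y) = (⅓)*(-120)² = (⅓)*14400 = 4800)
P(f) = 3*f
P(1505)/1427646 + I(-1644, 1781)/(-3074156) = (3*1505)/1427646 + 4800/(-3074156) = 4515*(1/1427646) + 4800*(-1/3074156) = 1505/475882 - 1200/768539 = 585592795/365733876398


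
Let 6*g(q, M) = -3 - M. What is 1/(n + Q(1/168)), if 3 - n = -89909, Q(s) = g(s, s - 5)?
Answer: 1008/90631631 ≈ 1.1122e-5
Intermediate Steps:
g(q, M) = -1/2 - M/6 (g(q, M) = (-3 - M)/6 = -1/2 - M/6)
Q(s) = 1/3 - s/6 (Q(s) = -1/2 - (s - 5)/6 = -1/2 - (-5 + s)/6 = -1/2 + (5/6 - s/6) = 1/3 - s/6)
n = 89912 (n = 3 - 1*(-89909) = 3 + 89909 = 89912)
1/(n + Q(1/168)) = 1/(89912 + (1/3 - 1/6/168)) = 1/(89912 + (1/3 - 1/6*1/168)) = 1/(89912 + (1/3 - 1/1008)) = 1/(89912 + 335/1008) = 1/(90631631/1008) = 1008/90631631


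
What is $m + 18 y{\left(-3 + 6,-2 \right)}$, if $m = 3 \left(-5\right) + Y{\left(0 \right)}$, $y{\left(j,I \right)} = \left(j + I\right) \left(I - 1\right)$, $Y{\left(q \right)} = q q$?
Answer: $-69$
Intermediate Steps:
$Y{\left(q \right)} = q^{2}$
$y{\left(j,I \right)} = \left(-1 + I\right) \left(I + j\right)$ ($y{\left(j,I \right)} = \left(I + j\right) \left(-1 + I\right) = \left(-1 + I\right) \left(I + j\right)$)
$m = -15$ ($m = 3 \left(-5\right) + 0^{2} = -15 + 0 = -15$)
$m + 18 y{\left(-3 + 6,-2 \right)} = -15 + 18 \left(\left(-2\right)^{2} - -2 - \left(-3 + 6\right) - 2 \left(-3 + 6\right)\right) = -15 + 18 \left(4 + 2 - 3 - 6\right) = -15 + 18 \left(-3\right) = -15 - 54 = -69$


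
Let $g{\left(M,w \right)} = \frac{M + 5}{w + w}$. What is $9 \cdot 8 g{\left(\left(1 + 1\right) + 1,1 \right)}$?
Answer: $288$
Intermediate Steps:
$g{\left(M,w \right)} = \frac{5 + M}{2 w}$
$9 \cdot 8 g{\left(\left(1 + 1\right) + 1,1 \right)} = 9 \cdot 8 \frac{5 + \left(\left(1 + 1\right) + 1\right)}{2 \cdot 1} = 72 \cdot \frac{1}{2} \cdot 1 \left(5 + \left(2 + 1\right)\right) = 72 \cdot \frac{1}{2} \cdot 1 \left(5 + 3\right) = 72 \cdot \frac{1}{2} \cdot 1 \cdot 8 = 72 \cdot 4 = 288$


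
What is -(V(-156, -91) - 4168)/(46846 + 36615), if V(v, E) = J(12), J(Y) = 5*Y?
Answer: 4108/83461 ≈ 0.049221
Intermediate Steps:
V(v, E) = 60 (V(v, E) = 5*12 = 60)
-(V(-156, -91) - 4168)/(46846 + 36615) = -(60 - 4168)/(46846 + 36615) = -(-4108)/83461 = -1*(-4108/83461) = 4108/83461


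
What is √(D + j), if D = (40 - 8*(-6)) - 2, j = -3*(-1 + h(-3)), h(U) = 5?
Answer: √74 ≈ 8.6023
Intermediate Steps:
j = -12 (j = -3*(-1 + 5) = -3*4 = -12)
D = 86 (D = (40 + 48) - 2 = 88 - 2 = 86)
√(D + j) = √(86 - 12) = √74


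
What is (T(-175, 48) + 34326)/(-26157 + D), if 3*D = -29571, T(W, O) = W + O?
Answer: -3109/3274 ≈ -0.94960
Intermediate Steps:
T(W, O) = O + W
D = -9857 (D = (⅓)*(-29571) = -9857)
(T(-175, 48) + 34326)/(-26157 + D) = ((48 - 175) + 34326)/(-26157 - 9857) = (-127 + 34326)/(-36014) = 34199*(-1/36014) = -3109/3274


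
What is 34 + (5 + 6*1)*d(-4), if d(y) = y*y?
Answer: 210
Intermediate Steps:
d(y) = y²
34 + (5 + 6*1)*d(-4) = 34 + (5 + 6*1)*(-4)² = 34 + (5 + 6)*16 = 34 + 11*16 = 34 + 176 = 210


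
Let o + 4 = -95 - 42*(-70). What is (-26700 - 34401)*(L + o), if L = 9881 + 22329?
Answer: -2141651151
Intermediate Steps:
L = 32210
o = 2841 (o = -4 + (-95 - 42*(-70)) = -4 + (-95 + 2940) = -4 + 2845 = 2841)
(-26700 - 34401)*(L + o) = (-26700 - 34401)*(32210 + 2841) = -61101*35051 = -2141651151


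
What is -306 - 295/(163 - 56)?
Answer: -33037/107 ≈ -308.76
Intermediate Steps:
-306 - 295/(163 - 56) = -306 - 295/107 = -33037/107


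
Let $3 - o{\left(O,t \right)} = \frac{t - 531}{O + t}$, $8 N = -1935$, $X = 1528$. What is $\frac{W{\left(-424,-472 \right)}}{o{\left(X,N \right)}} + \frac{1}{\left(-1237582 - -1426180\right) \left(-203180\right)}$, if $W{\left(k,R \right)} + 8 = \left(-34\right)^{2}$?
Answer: $\frac{5029103629352767}{15774795641800} \approx 318.81$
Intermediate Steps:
$N = - \frac{1935}{8}$ ($N = \frac{1}{8} \left(-1935\right) = - \frac{1935}{8} \approx -241.88$)
$W{\left(k,R \right)} = 1148$ ($W{\left(k,R \right)} = -8 + \left(-34\right)^{2} = -8 + 1156 = 1148$)
$o{\left(O,t \right)} = 3 - \frac{-531 + t}{O + t}$ ($o{\left(O,t \right)} = 3 - \frac{t - 531}{O + t} = 3 - \frac{-531 + t}{O + t}$)
$\frac{W{\left(-424,-472 \right)}}{o{\left(X,N \right)}} + \frac{1}{\left(-1237582 - -1426180\right) \left(-203180\right)} = \frac{1148}{\frac{1}{1528 - \frac{1935}{8}} \left(531 + 2 \left(- \frac{1935}{8}\right) + 3 \cdot 1528\right)} + \frac{1}{\left(-1237582 - -1426180\right) \left(-203180\right)} = \frac{1148}{\frac{1}{\frac{10289}{8}} \left(531 - \frac{1935}{4} + 4584\right)} + \frac{1}{-1237582 + 1426180} \left(- \frac{1}{203180}\right) = \frac{1148}{\frac{8}{10289} \cdot \frac{18525}{4}} + \frac{1}{188598} \left(- \frac{1}{203180}\right) = \frac{1148}{\frac{37050}{10289}} + \frac{1}{188598} \left(- \frac{1}{203180}\right) = 1148 \cdot \frac{10289}{37050} - \frac{1}{38319341640} = \frac{5905886}{18525} - \frac{1}{38319341640} = \frac{5029103629352767}{15774795641800}$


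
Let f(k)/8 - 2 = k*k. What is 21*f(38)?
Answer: 242928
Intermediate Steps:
f(k) = 16 + 8*k² (f(k) = 16 + 8*(k*k) = 16 + 8*k²)
21*f(38) = 21*(16 + 8*38²) = 21*(16 + 8*1444) = 21*(16 + 11552) = 21*11568 = 242928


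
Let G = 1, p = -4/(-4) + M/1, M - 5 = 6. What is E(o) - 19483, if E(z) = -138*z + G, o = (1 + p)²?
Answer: -42804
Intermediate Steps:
M = 11 (M = 5 + 6 = 11)
p = 12 (p = -4/(-4) + 11/1 = -4*(-¼) + 11*1 = 1 + 11 = 12)
o = 169 (o = (1 + 12)² = 13² = 169)
E(z) = 1 - 138*z (E(z) = -138*z + 1 = 1 - 138*z)
E(o) - 19483 = (1 - 138*169) - 19483 = (1 - 23322) - 19483 = -23321 - 19483 = -42804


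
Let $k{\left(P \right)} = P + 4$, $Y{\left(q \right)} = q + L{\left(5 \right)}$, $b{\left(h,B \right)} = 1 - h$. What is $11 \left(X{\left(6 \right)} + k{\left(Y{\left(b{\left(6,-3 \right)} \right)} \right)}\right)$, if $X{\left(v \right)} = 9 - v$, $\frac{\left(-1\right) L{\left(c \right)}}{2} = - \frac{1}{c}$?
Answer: $\frac{132}{5} \approx 26.4$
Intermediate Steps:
$L{\left(c \right)} = \frac{2}{c}$ ($L{\left(c \right)} = - 2 \left(- \frac{1}{c}\right) = \frac{2}{c}$)
$Y{\left(q \right)} = \frac{2}{5} + q$ ($Y{\left(q \right)} = q + \frac{2}{5} = \frac{2}{5} + q$)
$k{\left(P \right)} = 4 + P$
$11 \left(X{\left(6 \right)} + k{\left(Y{\left(b{\left(6,-3 \right)} \right)} \right)}\right) = 11 \left(\left(9 - 6\right) + \left(4 + \left(\frac{2}{5} + \left(1 - 6\right)\right)\right)\right) = 11 \left(3 + \left(4 + \left(\frac{2}{5} - 5\right)\right)\right) = 11 \left(3 + \left(4 - \frac{23}{5}\right)\right) = 11 \left(3 - \frac{3}{5}\right) = 11 \cdot \frac{12}{5} = \frac{132}{5}$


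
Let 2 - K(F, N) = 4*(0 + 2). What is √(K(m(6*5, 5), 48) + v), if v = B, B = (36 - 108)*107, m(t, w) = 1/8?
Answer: I*√7710 ≈ 87.807*I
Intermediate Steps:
m(t, w) = ⅛
K(F, N) = -6 (K(F, N) = 2 - 4*(0 + 2) = 2 - 4*2 = 2 - 1*8 = 2 - 8 = -6)
B = -7704 (B = -72*107 = -7704)
v = -7704
√(K(m(6*5, 5), 48) + v) = √(-6 - 7704) = √(-7710) = I*√7710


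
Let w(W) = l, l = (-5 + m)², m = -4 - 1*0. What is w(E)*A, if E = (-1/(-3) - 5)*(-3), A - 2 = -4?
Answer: -162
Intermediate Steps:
A = -2 (A = 2 - 4 = -2)
m = -4 (m = -4 + 0 = -4)
E = 14 (E = (-1*(-⅓) - 5)*(-3) = (⅓ - 5)*(-3) = -14/3*(-3) = 14)
l = 81 (l = (-5 - 4)² = (-9)² = 81)
w(W) = 81
w(E)*A = 81*(-2) = -162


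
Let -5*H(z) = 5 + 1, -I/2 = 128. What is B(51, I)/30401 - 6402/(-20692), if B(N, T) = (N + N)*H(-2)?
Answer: 68605179/224663390 ≈ 0.30537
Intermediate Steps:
I = -256 (I = -2*128 = -256)
H(z) = -6/5 (H(z) = -(5 + 1)/5 = -1/5*6 = -6/5)
B(N, T) = -12*N/5 (B(N, T) = (N + N)*(-6/5) = (2*N)*(-6/5) = -12*N/5)
B(51, I)/30401 - 6402/(-20692) = -12/5*51/30401 - 6402/(-20692) = -612/5*1/30401 - 6402*(-1/20692) = -612/152005 + 3201/10346 = 68605179/224663390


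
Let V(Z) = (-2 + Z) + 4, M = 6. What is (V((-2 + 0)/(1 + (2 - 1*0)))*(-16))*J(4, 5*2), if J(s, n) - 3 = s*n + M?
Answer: -3136/3 ≈ -1045.3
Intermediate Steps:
V(Z) = 2 + Z
J(s, n) = 9 + n*s (J(s, n) = 3 + (s*n + 6) = 3 + (n*s + 6) = 3 + (6 + n*s) = 9 + n*s)
(V((-2 + 0)/(1 + (2 - 1*0)))*(-16))*J(4, 5*2) = ((2 + (-2 + 0)/(1 + (2 - 1*0)))*(-16))*(9 + (5*2)*4) = ((2 - 2/(1 + (2 + 0)))*(-16))*(9 + 10*4) = ((2 - 2/(1 + 2))*(-16))*(9 + 40) = ((2 - 2/3)*(-16))*49 = ((2 - 2*⅓)*(-16))*49 = ((2 - ⅔)*(-16))*49 = ((4/3)*(-16))*49 = -64/3*49 = -3136/3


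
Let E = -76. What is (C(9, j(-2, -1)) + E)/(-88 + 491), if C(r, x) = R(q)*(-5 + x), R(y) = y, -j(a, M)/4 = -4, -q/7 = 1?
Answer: -153/403 ≈ -0.37965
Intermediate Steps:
q = -7 (q = -7*1 = -7)
j(a, M) = 16 (j(a, M) = -4*(-4) = 16)
C(r, x) = 35 - 7*x (C(r, x) = -7*(-5 + x) = 35 - 7*x)
(C(9, j(-2, -1)) + E)/(-88 + 491) = ((35 - 7*16) - 76)/(-88 + 491) = ((35 - 112) - 76)/403 = (-77 - 76)*(1/403) = -153*1/403 = -153/403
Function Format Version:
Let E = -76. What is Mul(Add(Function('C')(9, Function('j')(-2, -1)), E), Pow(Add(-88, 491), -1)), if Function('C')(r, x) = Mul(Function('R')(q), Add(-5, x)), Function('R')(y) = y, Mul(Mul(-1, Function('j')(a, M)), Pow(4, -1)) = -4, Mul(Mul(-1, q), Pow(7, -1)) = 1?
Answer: Rational(-153, 403) ≈ -0.37965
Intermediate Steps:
q = -7 (q = Mul(-7, 1) = -7)
Function('j')(a, M) = 16 (Function('j')(a, M) = Mul(-4, -4) = 16)
Function('C')(r, x) = Add(35, Mul(-7, x)) (Function('C')(r, x) = Mul(-7, Add(-5, x)) = Add(35, Mul(-7, x)))
Mul(Add(Function('C')(9, Function('j')(-2, -1)), E), Pow(Add(-88, 491), -1)) = Mul(Add(Add(35, Mul(-7, 16)), -76), Pow(Add(-88, 491), -1)) = Mul(Add(Add(35, -112), -76), Pow(403, -1)) = Mul(Add(-77, -76), Rational(1, 403)) = Mul(-153, Rational(1, 403)) = Rational(-153, 403)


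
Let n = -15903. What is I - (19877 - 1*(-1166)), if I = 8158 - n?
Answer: 3018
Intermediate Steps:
I = 24061 (I = 8158 - 1*(-15903) = 8158 + 15903 = 24061)
I - (19877 - 1*(-1166)) = 24061 - (19877 - 1*(-1166)) = 24061 - (19877 + 1166) = 24061 - 1*21043 = 24061 - 21043 = 3018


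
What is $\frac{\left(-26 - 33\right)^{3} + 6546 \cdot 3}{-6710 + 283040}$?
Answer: $- \frac{185741}{276330} \approx -0.67217$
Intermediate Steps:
$\frac{\left(-26 - 33\right)^{3} + 6546 \cdot 3}{-6710 + 283040} = \frac{\left(-59\right)^{3} + 19638}{276330} = \left(-205379 + 19638\right) \frac{1}{276330} = \left(-185741\right) \frac{1}{276330} = - \frac{185741}{276330}$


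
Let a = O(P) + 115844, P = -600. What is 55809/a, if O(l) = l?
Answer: 55809/115244 ≈ 0.48427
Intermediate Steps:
a = 115244 (a = -600 + 115844 = 115244)
55809/a = 55809/115244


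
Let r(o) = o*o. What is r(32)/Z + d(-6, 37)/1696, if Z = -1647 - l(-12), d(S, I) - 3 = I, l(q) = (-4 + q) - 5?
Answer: -104479/172356 ≈ -0.60618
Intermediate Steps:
l(q) = -9 + q
d(S, I) = 3 + I
Z = -1626 (Z = -1647 - (-9 - 12) = -1647 - 1*(-21) = -1647 + 21 = -1626)
r(o) = o**2
r(32)/Z + d(-6, 37)/1696 = 32**2/(-1626) + (3 + 37)/1696 = 1024*(-1/1626) + 40*(1/1696) = -512/813 + 5/212 = -104479/172356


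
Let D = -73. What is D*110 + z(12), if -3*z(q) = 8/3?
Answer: -72278/9 ≈ -8030.9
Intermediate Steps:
z(q) = -8/9 (z(q) = -8/(3*3) = -1/3*8/3 = -8/9)
D*110 + z(12) = -73*110 - 8/9 = -8030 - 8/9 = -72278/9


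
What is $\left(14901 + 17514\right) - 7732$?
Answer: $24683$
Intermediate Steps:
$\left(14901 + 17514\right) - 7732 = 32415 - 7732 = 24683$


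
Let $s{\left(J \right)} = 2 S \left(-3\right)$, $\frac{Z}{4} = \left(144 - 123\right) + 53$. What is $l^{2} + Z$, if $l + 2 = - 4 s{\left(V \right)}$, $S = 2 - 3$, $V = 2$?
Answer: $972$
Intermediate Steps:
$Z = 296$ ($Z = 4 \left(\left(144 - 123\right) + 53\right) = 4 \left(21 + 53\right) = 4 \cdot 74 = 296$)
$S = -1$
$s{\left(J \right)} = 6$ ($s{\left(J \right)} = 2 \left(-1\right) \left(-3\right) = \left(-2\right) \left(-3\right) = 6$)
$l = -26$ ($l = -2 - 24 = -26$)
$l^{2} + Z = \left(-26\right)^{2} + 296 = 676 + 296 = 972$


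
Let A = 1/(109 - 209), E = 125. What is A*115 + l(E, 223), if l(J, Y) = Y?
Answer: 4437/20 ≈ 221.85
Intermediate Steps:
A = -1/100 (A = 1/(-100) = -1/100 ≈ -0.010000)
A*115 + l(E, 223) = -1/100*115 + 223 = -23/20 + 223 = 4437/20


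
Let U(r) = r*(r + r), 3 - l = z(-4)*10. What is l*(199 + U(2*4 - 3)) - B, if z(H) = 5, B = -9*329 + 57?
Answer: -8799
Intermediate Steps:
B = -2904 (B = -2961 + 57 = -2904)
l = -47 (l = 3 - 5*10 = 3 - 1*50 = 3 - 50 = -47)
U(r) = 2*r**2 (U(r) = r*(2*r) = 2*r**2)
l*(199 + U(2*4 - 3)) - B = -47*(199 + 2*(2*4 - 3)**2) - 1*(-2904) = -47*(199 + 2*(8 - 3)**2) + 2904 = -47*(199 + 2*5**2) + 2904 = -47*(199 + 2*25) + 2904 = -47*(199 + 50) + 2904 = -47*249 + 2904 = -11703 + 2904 = -8799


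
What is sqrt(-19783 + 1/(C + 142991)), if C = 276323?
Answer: I*sqrt(3478330753461354)/419314 ≈ 140.65*I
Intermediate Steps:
sqrt(-19783 + 1/(C + 142991)) = sqrt(-19783 + 1/(276323 + 142991)) = sqrt(-19783 + 1/419314) = sqrt(-8295288861/419314) = I*sqrt(3478330753461354)/419314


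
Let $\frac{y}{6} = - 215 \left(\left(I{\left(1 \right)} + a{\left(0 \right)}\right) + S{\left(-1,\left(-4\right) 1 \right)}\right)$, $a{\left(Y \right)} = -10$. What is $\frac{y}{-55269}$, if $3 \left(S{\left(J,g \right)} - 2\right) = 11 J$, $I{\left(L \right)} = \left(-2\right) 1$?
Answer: $- \frac{17630}{55269} \approx -0.31899$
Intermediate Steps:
$I{\left(L \right)} = -2$
$S{\left(J,g \right)} = 2 + \frac{11 J}{3}$
$y = 17630$ ($y = 6 \left(- 215 \left(\left(-2 - 10\right) + \left(2 + \frac{11}{3} \left(-1\right)\right)\right)\right) = 6 \left(- 215 \left(-12 + \left(2 - \frac{11}{3}\right)\right)\right) = 6 \left(- 215 \left(-12 - \frac{5}{3}\right)\right) = 6 \left(\left(-215\right) \left(- \frac{41}{3}\right)\right) = 6 \cdot \frac{8815}{3} = 17630$)
$\frac{y}{-55269} = \frac{17630}{-55269} = 17630 \left(- \frac{1}{55269}\right) = - \frac{17630}{55269}$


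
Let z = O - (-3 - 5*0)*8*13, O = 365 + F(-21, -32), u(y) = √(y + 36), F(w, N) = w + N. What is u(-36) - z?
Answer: -624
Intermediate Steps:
F(w, N) = N + w
u(y) = √(36 + y)
O = 312 (O = 365 + (-32 - 21) = 365 - 53 = 312)
z = 624 (z = 312 - (-3 - 5*0)*8*13 = 312 - (-3 + 0)*8*13 = 312 - (-3*8)*13 = 312 - (-24)*13 = 312 - 1*(-312) = 312 + 312 = 624)
u(-36) - z = √(36 - 36) - 1*624 = √0 - 624 = 0 - 624 = -624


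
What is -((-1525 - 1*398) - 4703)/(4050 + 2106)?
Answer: 3313/3078 ≈ 1.0763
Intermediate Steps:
-((-1525 - 1*398) - 4703)/(4050 + 2106) = -((-1525 - 398) - 4703)/6156 = -(-1923 - 4703)/6156 = -(-6626)/6156 = -1*(-3313/3078) = 3313/3078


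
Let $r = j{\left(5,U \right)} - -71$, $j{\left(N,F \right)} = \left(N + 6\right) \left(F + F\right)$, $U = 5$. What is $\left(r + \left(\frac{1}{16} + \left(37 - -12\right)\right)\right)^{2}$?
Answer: $\frac{13549761}{256} \approx 52929.0$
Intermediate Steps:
$j{\left(N,F \right)} = 2 F \left(6 + N\right)$ ($j{\left(N,F \right)} = \left(6 + N\right) 2 F = 2 F \left(6 + N\right)$)
$r = 181$ ($r = 2 \cdot 5 \left(6 + 5\right) - -71 = 2 \cdot 5 \cdot 11 + 71 = 110 + 71 = 181$)
$\left(r + \left(\frac{1}{16} + \left(37 - -12\right)\right)\right)^{2} = \left(181 + \left(\frac{1}{16} + \left(37 - -12\right)\right)\right)^{2} = \left(181 + \left(\frac{1}{16} + \left(37 + 12\right)\right)\right)^{2} = \left(181 + \left(\frac{1}{16} + 49\right)\right)^{2} = \left(181 + \frac{785}{16}\right)^{2} = \left(\frac{3681}{16}\right)^{2} = \frac{13549761}{256}$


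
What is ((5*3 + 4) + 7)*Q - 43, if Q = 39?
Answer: 971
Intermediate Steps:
((5*3 + 4) + 7)*Q - 43 = ((5*3 + 4) + 7)*39 - 43 = ((15 + 4) + 7)*39 - 43 = (19 + 7)*39 - 43 = 26*39 - 43 = 1014 - 43 = 971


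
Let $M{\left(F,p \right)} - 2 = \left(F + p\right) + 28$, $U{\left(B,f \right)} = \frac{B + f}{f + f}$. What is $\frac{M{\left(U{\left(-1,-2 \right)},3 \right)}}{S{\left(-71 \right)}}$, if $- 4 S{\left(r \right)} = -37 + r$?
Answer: $\frac{5}{4} \approx 1.25$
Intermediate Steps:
$S{\left(r \right)} = \frac{37}{4} - \frac{r}{4}$ ($S{\left(r \right)} = - \frac{-37 + r}{4} = \frac{37}{4} - \frac{r}{4}$)
$U{\left(B,f \right)} = \frac{B + f}{2 f}$
$M{\left(F,p \right)} = 30 + F + p$ ($M{\left(F,p \right)} = 2 + \left(\left(F + p\right) + 28\right) = 2 + \left(28 + F + p\right) = 30 + F + p$)
$\frac{M{\left(U{\left(-1,-2 \right)},3 \right)}}{S{\left(-71 \right)}} = \frac{30 + \frac{-1 - 2}{2 \left(-2\right)} + 3}{\frac{37}{4} - - \frac{71}{4}} = \frac{30 + \frac{1}{2} \left(- \frac{1}{2}\right) \left(-3\right) + 3}{\frac{37}{4} + \frac{71}{4}} = \frac{30 + \frac{3}{4} + 3}{27} = \frac{135}{4} \cdot \frac{1}{27} = \frac{5}{4}$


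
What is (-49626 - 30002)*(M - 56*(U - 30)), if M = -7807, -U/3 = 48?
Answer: -154239436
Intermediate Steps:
U = -144 (U = -3*48 = -144)
(-49626 - 30002)*(M - 56*(U - 30)) = (-49626 - 30002)*(-7807 - 56*(-144 - 30)) = -79628*(-7807 - 56*(-174)) = -79628*(-7807 + 9744) = -79628*1937 = -154239436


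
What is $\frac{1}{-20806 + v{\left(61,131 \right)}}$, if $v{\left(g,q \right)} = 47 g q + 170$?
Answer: $\frac{1}{354941} \approx 2.8174 \cdot 10^{-6}$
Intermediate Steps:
$v{\left(g,q \right)} = 170 + 47 g q$ ($v{\left(g,q \right)} = 47 g q + 170 = 170 + 47 g q$)
$\frac{1}{-20806 + v{\left(61,131 \right)}} = \frac{1}{-20806 + \left(170 + 47 \cdot 61 \cdot 131\right)} = \frac{1}{-20806 + \left(170 + 375577\right)} = \frac{1}{-20806 + 375747} = \frac{1}{354941}$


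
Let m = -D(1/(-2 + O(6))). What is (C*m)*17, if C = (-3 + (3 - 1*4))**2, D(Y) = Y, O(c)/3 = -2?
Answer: 34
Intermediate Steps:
O(c) = -6 (O(c) = 3*(-2) = -6)
m = 1/8 (m = -1/(-2 - 6) = -1/(-8) = -1*(-1/8) = 1/8 ≈ 0.12500)
C = 16 (C = (-3 + (3 - 4))**2 = (-3 - 1)**2 = (-4)**2 = 16)
(C*m)*17 = (16*(1/8))*17 = 2*17 = 34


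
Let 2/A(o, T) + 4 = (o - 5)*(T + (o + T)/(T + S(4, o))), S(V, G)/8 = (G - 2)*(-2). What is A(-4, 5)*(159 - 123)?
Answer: -3636/2479 ≈ -1.4667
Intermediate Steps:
S(V, G) = 32 - 16*G (S(V, G) = 8*((G - 2)*(-2)) = 8*((-2 + G)*(-2)) = 8*(4 - 2*G) = 32 - 16*G)
A(o, T) = 2/(-4 + (-5 + o)*(T + (T + o)/(32 + T - 16*o))) (A(o, T) = 2/(-4 + (o - 5)*(T + (o + T)/(T + (32 - 16*o)))) = 2/(-4 + (-5 + o)*(T + (T + o)/(32 + T - 16*o))))
A(-4, 5)*(159 - 123) = (2*(-32 - 1*5 + 16*(-4))/(128 - 1*(-4)**2 - 59*(-4) + 5*5**2 + 169*5 - 1*(-4)*5**2 - 113*5*(-4) + 16*5*(-4)**2))*(159 - 123) = (2*(-32 - 5 - 64)/(128 - 1*16 + 236 + 5*25 + 845 - 1*(-4)*25 + 2260 + 16*5*16))*36 = (2*(-101)/(128 - 16 + 236 + 125 + 845 + 100 + 2260 + 1280))*36 = (2*(-101)/4958)*36 = (2*(1/4958)*(-101))*36 = -101/2479*36 = -3636/2479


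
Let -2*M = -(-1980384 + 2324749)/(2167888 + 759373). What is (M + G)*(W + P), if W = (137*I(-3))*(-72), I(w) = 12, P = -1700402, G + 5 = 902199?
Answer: -4803294241022165705/2927261 ≈ -1.6409e+12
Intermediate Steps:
G = 902194 (G = -5 + 902199 = 902194)
M = 344365/5854522 (M = -(-1)*(-1980384 + 2324749)/(2167888 + 759373)/2 = -(-1)*344365/2927261/2 = -(-1)*344365*(1/2927261)/2 = -(-1)*344365/(2*2927261) = -½*(-344365/2927261) = 344365/5854522 ≈ 0.058820)
W = -118368 (W = (137*12)*(-72) = 1644*(-72) = -118368)
(M + G)*(W + P) = (344365/5854522 + 902194)*(-118368 - 1700402) = (5281914965633/5854522)*(-1818770) = -4803294241022165705/2927261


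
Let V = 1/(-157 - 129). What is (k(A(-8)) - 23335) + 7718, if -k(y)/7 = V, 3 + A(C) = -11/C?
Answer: -4466455/286 ≈ -15617.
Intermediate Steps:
A(C) = -3 - 11/C
V = -1/286 (V = 1/(-286) = -1/286 ≈ -0.0034965)
k(y) = 7/286 (k(y) = -7*(-1/286) = 7/286)
(k(A(-8)) - 23335) + 7718 = (7/286 - 23335) + 7718 = -6673803/286 + 7718 = -4466455/286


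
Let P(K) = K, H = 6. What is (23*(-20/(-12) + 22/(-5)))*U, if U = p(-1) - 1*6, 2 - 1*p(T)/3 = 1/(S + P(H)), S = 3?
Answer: 943/45 ≈ 20.956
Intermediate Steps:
p(T) = 17/3 (p(T) = 6 - 3/(3 + 6) = 6 - 3/9 = 6 - 3*⅑ = 6 - ⅓ = 17/3)
U = -⅓ (U = 17/3 - 1*6 = 17/3 - 6 = -⅓ ≈ -0.33333)
(23*(-20/(-12) + 22/(-5)))*U = (23*(-20/(-12) + 22/(-5)))*(-⅓) = (23*(-20*(-1/12) + 22*(-⅕)))*(-⅓) = (23*(5/3 - 22/5))*(-⅓) = (23*(-41/15))*(-⅓) = -943/15*(-⅓) = 943/45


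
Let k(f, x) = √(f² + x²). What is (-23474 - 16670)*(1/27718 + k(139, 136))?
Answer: -20072/13859 - 40144*√37817 ≈ -7.8066e+6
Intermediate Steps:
(-23474 - 16670)*(1/27718 + k(139, 136)) = (-23474 - 16670)*(1/27718 + √(139² + 136²)) = -40144*(1/27718 + √(19321 + 18496)) = -40144*(1/27718 + √37817) = -20072/13859 - 40144*√37817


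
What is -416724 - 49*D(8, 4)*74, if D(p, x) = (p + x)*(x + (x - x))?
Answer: -590772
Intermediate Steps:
D(p, x) = x*(p + x) (D(p, x) = (p + x)*(x + 0) = (p + x)*x = x*(p + x))
-416724 - 49*D(8, 4)*74 = -416724 - 196*(8 + 4)*74 = -416724 - 196*12*74 = -416724 - 49*48*74 = -416724 - 2352*74 = -416724 - 174048 = -590772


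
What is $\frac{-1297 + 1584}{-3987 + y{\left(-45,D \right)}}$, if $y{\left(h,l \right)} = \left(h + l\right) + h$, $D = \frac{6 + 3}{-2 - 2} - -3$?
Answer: $- \frac{1148}{16305} \approx -0.070408$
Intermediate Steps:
$D = \frac{3}{4}$ ($D = \frac{9}{-4} + 3 = 9 \left(- \frac{1}{4}\right) + 3 = - \frac{9}{4} + 3 = \frac{3}{4} \approx 0.75$)
$y{\left(h,l \right)} = l + 2 h$
$\frac{-1297 + 1584}{-3987 + y{\left(-45,D \right)}} = \frac{-1297 + 1584}{-3987 + \left(\frac{3}{4} + 2 \left(-45\right)\right)} = \frac{287}{-3987 + \left(\frac{3}{4} - 90\right)} = \frac{287}{-3987 - \frac{357}{4}} = \frac{287}{- \frac{16305}{4}} = 287 \left(- \frac{4}{16305}\right) = - \frac{1148}{16305}$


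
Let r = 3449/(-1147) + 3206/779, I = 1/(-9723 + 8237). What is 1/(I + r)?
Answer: 1327760318/1471005833 ≈ 0.90262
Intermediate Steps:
I = -1/1486 (I = 1/(-1486) = -1/1486 ≈ -0.00067295)
r = 990511/893513 (r = 3449*(-1/1147) + 3206*(1/779) = -3449/1147 + 3206/779 = 990511/893513 ≈ 1.1086)
1/(I + r) = 1/(-1/1486 + 990511/893513) = 1/(1471005833/1327760318) = 1327760318/1471005833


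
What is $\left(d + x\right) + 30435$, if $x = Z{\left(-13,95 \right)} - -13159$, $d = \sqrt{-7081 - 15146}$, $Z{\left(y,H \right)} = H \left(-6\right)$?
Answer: $43024 + i \sqrt{22227} \approx 43024.0 + 149.09 i$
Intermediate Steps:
$Z{\left(y,H \right)} = - 6 H$
$d = i \sqrt{22227}$ ($d = \sqrt{-22227} = i \sqrt{22227} \approx 149.09 i$)
$x = 12589$ ($x = \left(-6\right) 95 - -13159 = -570 + 13159 = 12589$)
$\left(d + x\right) + 30435 = \left(i \sqrt{22227} + 12589\right) + 30435 = \left(12589 + i \sqrt{22227}\right) + 30435 = 43024 + i \sqrt{22227}$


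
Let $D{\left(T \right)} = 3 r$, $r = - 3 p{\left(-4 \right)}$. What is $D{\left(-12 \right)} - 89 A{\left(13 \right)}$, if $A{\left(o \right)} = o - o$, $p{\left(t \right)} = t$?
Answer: $36$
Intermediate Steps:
$r = 12$ ($r = \left(-3\right) \left(-4\right) = 12$)
$A{\left(o \right)} = 0$
$D{\left(T \right)} = 36$ ($D{\left(T \right)} = 3 \cdot 12 = 36$)
$D{\left(-12 \right)} - 89 A{\left(13 \right)} = 36 - 0 = 36 + 0 = 36$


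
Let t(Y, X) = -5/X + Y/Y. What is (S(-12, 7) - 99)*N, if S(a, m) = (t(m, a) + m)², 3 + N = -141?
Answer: 4055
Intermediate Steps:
N = -144 (N = -3 - 141 = -144)
t(Y, X) = 1 - 5/X (t(Y, X) = -5/X + 1 = 1 - 5/X)
S(a, m) = (m + (-5 + a)/a)² (S(a, m) = ((-5 + a)/a + m)² = (m + (-5 + a)/a)²)
(S(-12, 7) - 99)*N = ((-5 - 12 - 12*7)²/(-12)² - 99)*(-144) = ((-5 - 12 - 84)²/144 - 99)*(-144) = ((1/144)*(-101)² - 99)*(-144) = ((1/144)*10201 - 99)*(-144) = (10201/144 - 99)*(-144) = -4055/144*(-144) = 4055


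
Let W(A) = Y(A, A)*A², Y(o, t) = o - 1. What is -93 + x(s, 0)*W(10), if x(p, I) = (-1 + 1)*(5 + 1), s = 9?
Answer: -93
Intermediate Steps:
x(p, I) = 0 (x(p, I) = 0*6 = 0)
Y(o, t) = -1 + o
W(A) = A²*(-1 + A) (W(A) = (-1 + A)*A² = A²*(-1 + A))
-93 + x(s, 0)*W(10) = -93 + 0*(10²*(-1 + 10)) = -93 + 0*(100*9) = -93 + 0*900 = -93 + 0 = -93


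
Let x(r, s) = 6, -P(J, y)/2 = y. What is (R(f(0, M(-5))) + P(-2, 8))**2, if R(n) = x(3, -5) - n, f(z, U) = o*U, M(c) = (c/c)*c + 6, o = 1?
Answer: 121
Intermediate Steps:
M(c) = 6 + c (M(c) = 1*c + 6 = c + 6 = 6 + c)
P(J, y) = -2*y
f(z, U) = U (f(z, U) = 1*U = U)
R(n) = 6 - n
(R(f(0, M(-5))) + P(-2, 8))**2 = ((6 - (6 - 5)) - 2*8)**2 = ((6 - 1*1) - 16)**2 = ((6 - 1) - 16)**2 = (5 - 16)**2 = (-11)**2 = 121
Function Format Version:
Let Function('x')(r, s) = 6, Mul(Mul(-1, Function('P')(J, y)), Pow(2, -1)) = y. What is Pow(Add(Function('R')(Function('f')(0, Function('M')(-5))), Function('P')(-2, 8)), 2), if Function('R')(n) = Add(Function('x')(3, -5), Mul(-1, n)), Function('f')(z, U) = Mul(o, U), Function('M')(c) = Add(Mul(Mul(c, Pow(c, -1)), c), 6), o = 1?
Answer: 121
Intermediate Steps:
Function('M')(c) = Add(6, c) (Function('M')(c) = Add(Mul(1, c), 6) = Add(c, 6) = Add(6, c))
Function('P')(J, y) = Mul(-2, y)
Function('f')(z, U) = U (Function('f')(z, U) = Mul(1, U) = U)
Function('R')(n) = Add(6, Mul(-1, n))
Pow(Add(Function('R')(Function('f')(0, Function('M')(-5))), Function('P')(-2, 8)), 2) = Pow(Add(Add(6, Mul(-1, Add(6, -5))), Mul(-2, 8)), 2) = Pow(Add(Add(6, Mul(-1, 1)), -16), 2) = Pow(Add(Add(6, -1), -16), 2) = Pow(Add(5, -16), 2) = Pow(-11, 2) = 121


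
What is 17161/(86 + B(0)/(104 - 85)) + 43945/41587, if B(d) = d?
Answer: 717453777/3576482 ≈ 200.60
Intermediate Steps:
17161/(86 + B(0)/(104 - 85)) + 43945/41587 = 17161/(86 + 0/(104 - 85)) + 43945/41587 = 17161/(86 + 0/19) + 43945*(1/41587) = 17161/(86 + (1/19)*0) + 43945/41587 = 17161/(86 + 0) + 43945/41587 = 17161/86 + 43945/41587 = 717453777/3576482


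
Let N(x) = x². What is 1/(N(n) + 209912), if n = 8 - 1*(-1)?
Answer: 1/209993 ≈ 4.7621e-6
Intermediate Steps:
n = 9 (n = 8 + 1 = 9)
1/(N(n) + 209912) = 1/(9² + 209912) = 1/(81 + 209912) = 1/209993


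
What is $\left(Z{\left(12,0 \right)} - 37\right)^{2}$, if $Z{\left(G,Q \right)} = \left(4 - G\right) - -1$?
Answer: $1936$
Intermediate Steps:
$Z{\left(G,Q \right)} = 5 - G$ ($Z{\left(G,Q \right)} = \left(4 - G\right) + 1 = 5 - G$)
$\left(Z{\left(12,0 \right)} - 37\right)^{2} = \left(\left(5 - 12\right) - 37\right)^{2} = \left(-7 - 37\right)^{2} = \left(-44\right)^{2} = 1936$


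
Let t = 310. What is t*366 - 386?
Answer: 113074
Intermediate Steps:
t*366 - 386 = 310*366 - 386 = 113460 - 386 = 113074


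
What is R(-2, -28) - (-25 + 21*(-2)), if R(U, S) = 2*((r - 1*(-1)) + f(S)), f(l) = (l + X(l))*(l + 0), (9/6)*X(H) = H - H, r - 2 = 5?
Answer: 1651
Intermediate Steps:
r = 7 (r = 2 + 5 = 7)
X(H) = 0 (X(H) = 2*(H - H)/3 = (⅔)*0 = 0)
f(l) = l² (f(l) = (l + 0)*(l + 0) = l*l = l²)
R(U, S) = 16 + 2*S² (R(U, S) = 2*((7 - 1*(-1)) + S²) = 2*((7 + 1) + S²) = 2*(8 + S²) = 16 + 2*S²)
R(-2, -28) - (-25 + 21*(-2)) = (16 + 2*(-28)²) - (-25 + 21*(-2)) = (16 + 2*784) - (-25 - 42) = (16 + 1568) - 1*(-67) = 1584 + 67 = 1651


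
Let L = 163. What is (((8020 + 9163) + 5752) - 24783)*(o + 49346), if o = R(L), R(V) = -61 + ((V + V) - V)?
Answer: -91379904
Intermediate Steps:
R(V) = -61 + V (R(V) = -61 + (2*V - V) = -61 + V)
o = 102 (o = -61 + 163 = 102)
(((8020 + 9163) + 5752) - 24783)*(o + 49346) = (((8020 + 9163) + 5752) - 24783)*(102 + 49346) = ((17183 + 5752) - 24783)*49448 = (22935 - 24783)*49448 = -1848*49448 = -91379904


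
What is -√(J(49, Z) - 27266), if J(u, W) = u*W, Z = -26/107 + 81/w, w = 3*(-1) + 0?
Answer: -3*I*√36383531/107 ≈ -169.12*I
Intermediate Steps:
w = -3 (w = -3 + 0 = -3)
Z = -2915/107 (Z = -26/107 + 81/(-3) = -26*1/107 + 81*(-⅓) = -26/107 - 27 = -2915/107 ≈ -27.243)
J(u, W) = W*u
-√(J(49, Z) - 27266) = -√(-2915/107*49 - 27266) = -√(-142835/107 - 27266) = -√(-3060297/107) = -3*I*√36383531/107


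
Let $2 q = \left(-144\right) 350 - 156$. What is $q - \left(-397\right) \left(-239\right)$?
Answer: $-120161$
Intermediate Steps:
$q = -25278$ ($q = \frac{\left(-144\right) 350 - 156}{2} = \frac{-50400 - 156}{2} = \frac{1}{2} \left(-50556\right) = -25278$)
$q - \left(-397\right) \left(-239\right) = -25278 - \left(-397\right) \left(-239\right) = -25278 - 94883 = -120161$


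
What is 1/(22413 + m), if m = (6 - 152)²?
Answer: 1/43729 ≈ 2.2868e-5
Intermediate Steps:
m = 21316 (m = (-146)² = 21316)
1/(22413 + m) = 1/(22413 + 21316) = 1/43729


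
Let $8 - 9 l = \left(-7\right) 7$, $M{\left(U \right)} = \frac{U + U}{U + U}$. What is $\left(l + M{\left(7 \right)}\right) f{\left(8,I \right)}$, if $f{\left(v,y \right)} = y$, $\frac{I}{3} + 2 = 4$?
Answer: $44$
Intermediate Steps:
$I = 6$ ($I = -6 + 3 \cdot 4 = -6 + 12 = 6$)
$M{\left(U \right)} = 1$ ($M{\left(U \right)} = \frac{2 U}{2 U} = 2 U \frac{1}{2 U} = 1$)
$l = \frac{19}{3}$ ($l = \frac{8}{9} - \frac{\left(-7\right) 7}{9} = \frac{8}{9} - - \frac{49}{9} = \frac{8}{9} + \frac{49}{9} = \frac{19}{3} \approx 6.3333$)
$\left(l + M{\left(7 \right)}\right) f{\left(8,I \right)} = \left(\frac{19}{3} + 1\right) 6 = \frac{22}{3} \cdot 6 = 44$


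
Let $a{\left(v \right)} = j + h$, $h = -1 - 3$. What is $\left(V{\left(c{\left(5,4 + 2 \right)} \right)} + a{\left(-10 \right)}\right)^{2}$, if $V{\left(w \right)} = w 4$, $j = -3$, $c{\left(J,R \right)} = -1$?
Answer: $121$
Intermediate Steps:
$V{\left(w \right)} = 4 w$
$h = -4$
$a{\left(v \right)} = -7$ ($a{\left(v \right)} = -3 - 4 = -7$)
$\left(V{\left(c{\left(5,4 + 2 \right)} \right)} + a{\left(-10 \right)}\right)^{2} = \left(4 \left(-1\right) - 7\right)^{2} = \left(-4 - 7\right)^{2} = \left(-11\right)^{2} = 121$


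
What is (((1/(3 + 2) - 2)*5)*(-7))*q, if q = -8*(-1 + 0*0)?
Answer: 504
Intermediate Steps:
q = 8 (q = -8*(-1 + 0) = -8*(-1) = 8)
(((1/(3 + 2) - 2)*5)*(-7))*q = (((1/(3 + 2) - 2)*5)*(-7))*8 = (((1/5 - 2)*5)*(-7))*8 = (-9/5*5*(-7))*8 = -9*(-7)*8 = 63*8 = 504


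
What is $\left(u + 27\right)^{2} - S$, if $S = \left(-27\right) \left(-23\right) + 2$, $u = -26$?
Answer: $-622$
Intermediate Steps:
$S = 623$ ($S = 621 + 2 = 623$)
$\left(u + 27\right)^{2} - S = \left(-26 + 27\right)^{2} - 623 = 1^{2} - 623 = 1 - 623 = -622$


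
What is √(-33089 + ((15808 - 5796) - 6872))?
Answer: I*√29949 ≈ 173.06*I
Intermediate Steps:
√(-33089 + ((15808 - 5796) - 6872)) = √(-33089 + (10012 - 6872)) = √(-33089 + 3140) = √(-29949) = I*√29949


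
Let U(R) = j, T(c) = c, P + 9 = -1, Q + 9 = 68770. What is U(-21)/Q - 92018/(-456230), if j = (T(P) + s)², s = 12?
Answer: 3164537309/15685415515 ≈ 0.20175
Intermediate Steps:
Q = 68761 (Q = -9 + 68770 = 68761)
P = -10 (P = -9 - 1 = -10)
j = 4 (j = (-10 + 12)² = 2² = 4)
U(R) = 4
U(-21)/Q - 92018/(-456230) = 4/68761 - 92018/(-456230) = 4*(1/68761) - 92018*(-1/456230) = 4/68761 + 46009/228115 = 3164537309/15685415515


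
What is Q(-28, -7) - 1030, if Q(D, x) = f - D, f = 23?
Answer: -979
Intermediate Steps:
Q(D, x) = 23 - D
Q(-28, -7) - 1030 = (23 - 1*(-28)) - 1030 = (23 + 28) - 1030 = 51 - 1030 = -979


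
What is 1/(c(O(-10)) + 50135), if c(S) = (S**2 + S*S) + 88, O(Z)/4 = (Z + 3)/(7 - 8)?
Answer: 1/51791 ≈ 1.9308e-5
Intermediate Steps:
O(Z) = -12 - 4*Z (O(Z) = 4*((Z + 3)/(7 - 8)) = 4*((3 + Z)/(-1)) = 4*((3 + Z)*(-1)) = 4*(-3 - Z) = -12 - 4*Z)
c(S) = 88 + 2*S**2 (c(S) = (S**2 + S**2) + 88 = 2*S**2 + 88 = 88 + 2*S**2)
1/(c(O(-10)) + 50135) = 1/((88 + 2*(-12 - 4*(-10))**2) + 50135) = 1/((88 + 2*(-12 + 40)**2) + 50135) = 1/((88 + 2*28**2) + 50135) = 1/((88 + 2*784) + 50135) = 1/((88 + 1568) + 50135) = 1/(1656 + 50135) = 1/51791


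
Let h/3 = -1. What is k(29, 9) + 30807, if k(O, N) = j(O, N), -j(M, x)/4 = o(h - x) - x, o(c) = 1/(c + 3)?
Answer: 277591/9 ≈ 30843.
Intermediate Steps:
h = -3 (h = 3*(-1) = -3)
o(c) = 1/(3 + c)
j(M, x) = 4*x + 4/x (j(M, x) = -4*(1/(3 + (-3 - x)) - x) = -4*(1/(-x) - x) = -4*(-1/x - x) = -4*(-x - 1/x) = 4*x + 4/x)
k(O, N) = 4*N + 4/N
k(29, 9) + 30807 = (4*9 + 4/9) + 30807 = (36 + 4*(⅑)) + 30807 = (36 + 4/9) + 30807 = 328/9 + 30807 = 277591/9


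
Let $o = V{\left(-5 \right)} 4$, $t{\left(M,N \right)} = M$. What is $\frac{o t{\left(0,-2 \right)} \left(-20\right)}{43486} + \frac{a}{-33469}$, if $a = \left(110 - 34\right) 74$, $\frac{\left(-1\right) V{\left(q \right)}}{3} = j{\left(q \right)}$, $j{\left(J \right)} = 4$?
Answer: $- \frac{5624}{33469} \approx -0.16804$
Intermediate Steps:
$V{\left(q \right)} = -12$ ($V{\left(q \right)} = \left(-3\right) 4 = -12$)
$a = 5624$ ($a = 76 \cdot 74 = 5624$)
$o = -48$ ($o = \left(-12\right) 4 = -48$)
$\frac{o t{\left(0,-2 \right)} \left(-20\right)}{43486} + \frac{a}{-33469} = \frac{\left(-48\right) 0 \left(-20\right)}{43486} + \frac{5624}{-33469} = 0 \left(-20\right) \frac{1}{43486} + 5624 \left(- \frac{1}{33469}\right) = 0 \cdot \frac{1}{43486} - \frac{5624}{33469} = 0 - \frac{5624}{33469} = - \frac{5624}{33469}$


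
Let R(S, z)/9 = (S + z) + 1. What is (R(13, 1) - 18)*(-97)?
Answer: -11349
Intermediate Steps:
R(S, z) = 9 + 9*S + 9*z (R(S, z) = 9*((S + z) + 1) = 9*(1 + S + z) = 9 + 9*S + 9*z)
(R(13, 1) - 18)*(-97) = ((9 + 9*13 + 9*1) - 18)*(-97) = ((9 + 117 + 9) - 18)*(-97) = (135 - 18)*(-97) = 117*(-97) = -11349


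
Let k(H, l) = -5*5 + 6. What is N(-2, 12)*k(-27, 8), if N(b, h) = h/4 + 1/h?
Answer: -703/12 ≈ -58.583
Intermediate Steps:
k(H, l) = -19 (k(H, l) = -25 + 6 = -19)
N(b, h) = 1/h + h/4 (N(b, h) = h*(¼) + 1/h = h/4 + 1/h = 1/h + h/4)
N(-2, 12)*k(-27, 8) = (1/12 + (¼)*12)*(-19) = (1/12 + 3)*(-19) = (37/12)*(-19) = -703/12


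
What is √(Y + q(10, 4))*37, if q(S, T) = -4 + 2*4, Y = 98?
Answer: 37*√102 ≈ 373.68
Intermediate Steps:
q(S, T) = 4 (q(S, T) = -4 + 8 = 4)
√(Y + q(10, 4))*37 = √(98 + 4)*37 = √102*37 = 37*√102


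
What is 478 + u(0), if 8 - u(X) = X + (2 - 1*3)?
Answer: 487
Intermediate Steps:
u(X) = 9 - X (u(X) = 8 - (X + (2 - 1*3)) = 8 - (X + (2 - 3)) = 8 - (X - 1) = 8 - (-1 + X) = 8 + (1 - X) = 9 - X)
478 + u(0) = 478 + (9 - 1*0) = 478 + (9 + 0) = 478 + 9 = 487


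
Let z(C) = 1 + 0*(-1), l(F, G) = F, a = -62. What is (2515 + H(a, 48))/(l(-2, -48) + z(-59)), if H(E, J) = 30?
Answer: -2545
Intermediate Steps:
z(C) = 1 (z(C) = 1 + 0 = 1)
(2515 + H(a, 48))/(l(-2, -48) + z(-59)) = (2515 + 30)/(-2 + 1) = 2545/(-1) = 2545*(-1) = -2545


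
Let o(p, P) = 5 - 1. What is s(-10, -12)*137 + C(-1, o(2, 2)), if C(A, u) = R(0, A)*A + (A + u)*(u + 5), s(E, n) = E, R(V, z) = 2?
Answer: -1345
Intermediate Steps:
o(p, P) = 4
C(A, u) = 2*A + (5 + u)*(A + u) (C(A, u) = 2*A + (A + u)*(u + 5) = 2*A + (A + u)*(5 + u) = 2*A + (5 + u)*(A + u))
s(-10, -12)*137 + C(-1, o(2, 2)) = -10*137 + (4² + 5*4 + 7*(-1) - 1*4) = -1370 + (16 + 20 - 7 - 4) = -1370 + 25 = -1345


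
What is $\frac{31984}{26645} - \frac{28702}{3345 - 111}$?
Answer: $- \frac{330664267}{43084965} \approx -7.6747$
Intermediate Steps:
$\frac{31984}{26645} - \frac{28702}{3345 - 111} = 31984 \cdot \frac{1}{26645} - \frac{28702}{3345 - 111} = \frac{31984}{26645} - \frac{28702}{3234} = \frac{31984}{26645} - \frac{14351}{1617} = - \frac{330664267}{43084965}$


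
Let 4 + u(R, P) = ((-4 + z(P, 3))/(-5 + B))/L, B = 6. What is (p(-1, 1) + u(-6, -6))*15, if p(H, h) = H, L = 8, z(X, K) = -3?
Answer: -705/8 ≈ -88.125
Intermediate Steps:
u(R, P) = -39/8 (u(R, P) = -4 + ((-4 - 3)/(-5 + 6))/8 = -4 - 7/1*(⅛) = -4 - 7*1*(⅛) = -4 - 7*⅛ = -4 - 7/8 = -39/8)
(p(-1, 1) + u(-6, -6))*15 = (-1 - 39/8)*15 = -47/8*15 = -705/8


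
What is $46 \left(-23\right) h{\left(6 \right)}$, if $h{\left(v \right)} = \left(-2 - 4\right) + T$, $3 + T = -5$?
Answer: $14812$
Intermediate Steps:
$T = -8$ ($T = -3 - 5 = -8$)
$h{\left(v \right)} = -14$ ($h{\left(v \right)} = \left(-2 - 4\right) - 8 = -6 - 8 = -14$)
$46 \left(-23\right) h{\left(6 \right)} = 46 \left(-23\right) \left(-14\right) = \left(-1058\right) \left(-14\right) = 14812$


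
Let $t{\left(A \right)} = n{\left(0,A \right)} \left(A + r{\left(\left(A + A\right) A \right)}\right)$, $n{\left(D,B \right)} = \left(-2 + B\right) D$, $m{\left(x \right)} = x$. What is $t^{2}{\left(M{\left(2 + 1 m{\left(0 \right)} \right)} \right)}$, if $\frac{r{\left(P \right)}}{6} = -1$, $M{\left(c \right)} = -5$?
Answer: $0$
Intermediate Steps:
$n{\left(D,B \right)} = D \left(-2 + B\right)$
$r{\left(P \right)} = -6$ ($r{\left(P \right)} = 6 \left(-1\right) = -6$)
$t{\left(A \right)} = 0$ ($t{\left(A \right)} = 0 \left(-2 + A\right) \left(A - 6\right) = 0 \left(-6 + A\right) = 0$)
$t^{2}{\left(M{\left(2 + 1 m{\left(0 \right)} \right)} \right)} = 0^{2} = 0$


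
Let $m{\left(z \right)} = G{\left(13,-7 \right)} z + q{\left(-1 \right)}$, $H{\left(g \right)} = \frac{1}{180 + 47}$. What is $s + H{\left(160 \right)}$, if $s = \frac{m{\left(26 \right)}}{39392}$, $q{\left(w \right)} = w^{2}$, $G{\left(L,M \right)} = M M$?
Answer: $\frac{328817}{8941984} \approx 0.036772$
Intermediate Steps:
$G{\left(L,M \right)} = M^{2}$
$H{\left(g \right)} = \frac{1}{227}$
$m{\left(z \right)} = 1 + 49 z$ ($m{\left(z \right)} = \left(-7\right)^{2} z + \left(-1\right)^{2} = 49 z + 1 = 1 + 49 z$)
$s = \frac{1275}{39392}$ ($s = \frac{1 + 49 \cdot 26}{39392} = \left(1 + 1274\right) \frac{1}{39392} = 1275 \cdot \frac{1}{39392} = \frac{1275}{39392} \approx 0.032367$)
$s + H{\left(160 \right)} = \frac{1275}{39392} + \frac{1}{227} = \frac{328817}{8941984}$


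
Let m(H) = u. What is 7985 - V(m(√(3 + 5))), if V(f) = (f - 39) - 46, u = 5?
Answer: 8065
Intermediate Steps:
m(H) = 5
V(f) = -85 + f (V(f) = (-39 + f) - 46 = -85 + f)
7985 - V(m(√(3 + 5))) = 7985 - (-85 + 5) = 7985 - 1*(-80) = 7985 + 80 = 8065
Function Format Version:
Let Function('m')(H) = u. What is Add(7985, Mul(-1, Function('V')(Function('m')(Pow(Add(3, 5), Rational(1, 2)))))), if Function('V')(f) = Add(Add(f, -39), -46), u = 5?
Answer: 8065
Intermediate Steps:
Function('m')(H) = 5
Function('V')(f) = Add(-85, f) (Function('V')(f) = Add(Add(-39, f), -46) = Add(-85, f))
Add(7985, Mul(-1, Function('V')(Function('m')(Pow(Add(3, 5), Rational(1, 2)))))) = Add(7985, Mul(-1, Add(-85, 5))) = Add(7985, Mul(-1, -80)) = Add(7985, 80) = 8065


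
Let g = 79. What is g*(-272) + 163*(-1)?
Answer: -21651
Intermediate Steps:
g*(-272) + 163*(-1) = 79*(-272) + 163*(-1) = -21488 - 163 = -21651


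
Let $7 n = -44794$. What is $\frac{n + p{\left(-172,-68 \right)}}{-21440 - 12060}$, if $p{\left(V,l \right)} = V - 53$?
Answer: $\frac{46369}{234500} \approx 0.19774$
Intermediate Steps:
$p{\left(V,l \right)} = -53 + V$
$n = - \frac{44794}{7}$ ($n = \frac{1}{7} \left(-44794\right) = - \frac{44794}{7} \approx -6399.1$)
$\frac{n + p{\left(-172,-68 \right)}}{-21440 - 12060} = \frac{- \frac{44794}{7} - 225}{-21440 - 12060} = \frac{- \frac{44794}{7} - 225}{-33500} = \left(- \frac{46369}{7}\right) \left(- \frac{1}{33500}\right) = \frac{46369}{234500}$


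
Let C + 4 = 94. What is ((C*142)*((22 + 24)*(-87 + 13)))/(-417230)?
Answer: 4350312/41723 ≈ 104.27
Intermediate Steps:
C = 90 (C = -4 + 94 = 90)
((C*142)*((22 + 24)*(-87 + 13)))/(-417230) = ((90*142)*((22 + 24)*(-87 + 13)))/(-417230) = (12780*(46*(-74)))*(-1/417230) = (12780*(-3404))*(-1/417230) = -43503120*(-1/417230) = 4350312/41723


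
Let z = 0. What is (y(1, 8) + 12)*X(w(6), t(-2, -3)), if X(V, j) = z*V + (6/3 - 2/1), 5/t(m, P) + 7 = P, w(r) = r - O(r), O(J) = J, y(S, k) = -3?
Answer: 0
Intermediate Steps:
w(r) = 0 (w(r) = r - r = 0)
t(m, P) = 5/(-7 + P)
X(V, j) = 0 (X(V, j) = 0*V + (6/3 - 2/1) = 0 + (6*(⅓) - 2*1) = 0 + (2 - 2) = 0 + 0 = 0)
(y(1, 8) + 12)*X(w(6), t(-2, -3)) = (-3 + 12)*0 = 9*0 = 0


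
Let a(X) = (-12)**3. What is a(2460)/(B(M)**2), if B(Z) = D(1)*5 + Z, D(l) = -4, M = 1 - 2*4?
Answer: -64/27 ≈ -2.3704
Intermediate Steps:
M = -7 (M = 1 - 8 = -7)
B(Z) = -20 + Z (B(Z) = -4*5 + Z = -20 + Z)
a(X) = -1728
a(2460)/(B(M)**2) = -1728/(-20 - 7)**2 = -1728/((-27)**2) = -1728/729 = -1728*1/729 = -64/27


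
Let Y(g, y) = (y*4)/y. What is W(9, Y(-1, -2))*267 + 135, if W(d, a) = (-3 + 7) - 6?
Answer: -399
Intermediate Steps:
Y(g, y) = 4 (Y(g, y) = (4*y)/y = 4)
W(d, a) = -2 (W(d, a) = 4 - 6 = -2)
W(9, Y(-1, -2))*267 + 135 = -2*267 + 135 = -534 + 135 = -399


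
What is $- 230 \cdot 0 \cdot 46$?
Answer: $0$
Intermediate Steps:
$- 230 \cdot 0 \cdot 46 = \left(-230\right) 0 = 0$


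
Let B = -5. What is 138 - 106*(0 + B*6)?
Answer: 3318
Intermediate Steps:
138 - 106*(0 + B*6) = 138 - 106*(0 - 5*6) = 138 - 106*(0 - 30) = 138 - 106*(-30) = 138 + 3180 = 3318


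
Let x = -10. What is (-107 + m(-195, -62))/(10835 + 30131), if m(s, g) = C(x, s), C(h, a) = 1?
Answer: -53/20483 ≈ -0.0025875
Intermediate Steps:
m(s, g) = 1
(-107 + m(-195, -62))/(10835 + 30131) = (-107 + 1)/(10835 + 30131) = -106/40966 = -106*1/40966 = -53/20483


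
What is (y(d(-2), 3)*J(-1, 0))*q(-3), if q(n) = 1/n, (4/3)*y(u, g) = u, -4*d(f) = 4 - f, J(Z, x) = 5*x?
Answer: 0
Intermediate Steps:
d(f) = -1 + f/4 (d(f) = -(4 - f)/4 = -1 + f/4)
y(u, g) = 3*u/4
q(n) = 1/n
(y(d(-2), 3)*J(-1, 0))*q(-3) = ((3*(-1 + (¼)*(-2))/4)*(5*0))/(-3) = ((3*(-1 - ½)/4)*0)*(-⅓) = (((¾)*(-3/2))*0)*(-⅓) = -9/8*0*(-⅓) = 0*(-⅓) = 0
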